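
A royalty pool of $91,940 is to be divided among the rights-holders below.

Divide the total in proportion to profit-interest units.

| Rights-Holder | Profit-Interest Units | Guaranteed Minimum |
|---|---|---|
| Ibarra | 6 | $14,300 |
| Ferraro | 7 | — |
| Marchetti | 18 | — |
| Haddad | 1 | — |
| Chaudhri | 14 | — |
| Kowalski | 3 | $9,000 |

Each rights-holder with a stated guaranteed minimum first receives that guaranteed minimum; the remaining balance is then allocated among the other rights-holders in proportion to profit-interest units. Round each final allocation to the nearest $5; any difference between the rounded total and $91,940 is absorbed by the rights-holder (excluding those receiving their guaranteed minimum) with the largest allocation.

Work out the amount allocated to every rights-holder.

Fund the minimums — Ibarra $14,300; Kowalski $9,000. Balance $68,640.
Balance split over remaining profit-interest units 40: Ferraro 12,012.00 → $12,010; Marchetti 30,888.00 → $30,890; Haddad 1,716.00 → $1,715; Chaudhri 24,024.00 → $24,025.

Ibarra: $14,300 · Ferraro: $12,010 · Marchetti: $30,890 · Haddad: $1,715 · Chaudhri: $24,025 · Kowalski: $9,000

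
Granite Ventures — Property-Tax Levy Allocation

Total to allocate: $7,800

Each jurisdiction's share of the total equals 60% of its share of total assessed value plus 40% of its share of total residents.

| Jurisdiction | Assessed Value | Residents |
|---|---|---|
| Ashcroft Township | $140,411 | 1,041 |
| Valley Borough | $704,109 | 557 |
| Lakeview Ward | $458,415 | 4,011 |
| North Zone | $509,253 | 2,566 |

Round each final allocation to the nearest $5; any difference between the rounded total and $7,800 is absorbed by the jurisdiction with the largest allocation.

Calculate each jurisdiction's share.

Totals — assessed value 1,812,188, residents 8,175.
Blended shares (60% assessed value + 40% residents): Ashcroft Township 0.0974; Valley Borough 0.2604; Lakeview Ward 0.3480; North Zone 0.2942.
Unrounded shares: Ashcroft Township 759.91; Valley Borough 2,030.95; Lakeview Ward 2,714.67; North Zone 2,294.47.
After rounding ($5): Ashcroft Township $760; Valley Borough $2,030; Lakeview Ward $2,715; North Zone $2,295. Sum = $7,800.
Sum already equals the total — no adjustment.

Ashcroft Township: $760 · Valley Borough: $2,030 · Lakeview Ward: $2,715 · North Zone: $2,295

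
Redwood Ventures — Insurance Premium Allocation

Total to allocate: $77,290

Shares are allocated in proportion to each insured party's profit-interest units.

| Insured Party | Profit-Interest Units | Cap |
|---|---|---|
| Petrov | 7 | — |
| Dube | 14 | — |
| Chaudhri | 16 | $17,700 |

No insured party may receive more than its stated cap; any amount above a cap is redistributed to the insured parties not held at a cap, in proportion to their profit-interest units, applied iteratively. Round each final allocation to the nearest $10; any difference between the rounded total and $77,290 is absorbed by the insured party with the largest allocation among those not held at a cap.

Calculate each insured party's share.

Combined profit-interest units = 37.
Pro-rata shares before constraints: Petrov 14,622.43; Dube 29,244.86; Chaudhri 33,422.70.
Capped: Chaudhri ($17,700); residual $59,590 reallocated over remaining profit-interest units 21.
Shares after redistribution: Petrov 19,863.33 → $19,860; Dube 39,726.67 → $39,730.

Petrov: $19,860 | Dube: $39,730 | Chaudhri: $17,700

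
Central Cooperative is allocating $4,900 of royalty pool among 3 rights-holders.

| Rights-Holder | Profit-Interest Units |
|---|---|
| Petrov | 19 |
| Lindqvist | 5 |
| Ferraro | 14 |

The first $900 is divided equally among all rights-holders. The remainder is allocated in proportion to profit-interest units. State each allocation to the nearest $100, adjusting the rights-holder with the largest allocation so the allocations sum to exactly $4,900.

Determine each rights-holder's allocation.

Equal tier: $900 ÷ 3 = $300 apiece.
Remainder $4,000 by profit-interest units (total 38): Petrov 2,000.00 → $2,000; Lindqvist 526.32 → $500; Ferraro 1,473.68 → $1,500.
Totals: Petrov $300 + $2,000 = $2,300; Lindqvist $300 + $500 = $800; Ferraro $300 + $1,500 = $1,800.

Petrov: $2,300 | Lindqvist: $800 | Ferraro: $1,800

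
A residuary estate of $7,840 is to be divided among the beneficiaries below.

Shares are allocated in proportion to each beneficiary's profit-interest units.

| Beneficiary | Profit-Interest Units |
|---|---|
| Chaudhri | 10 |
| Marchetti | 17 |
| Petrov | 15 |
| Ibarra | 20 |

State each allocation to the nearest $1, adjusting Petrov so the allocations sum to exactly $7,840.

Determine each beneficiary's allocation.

Profit-interest units total: 62.
Unrounded shares: Chaudhri 10/62 × $7,840 = 1,264.52; Marchetti 17/62 × $7,840 = 2,149.68; Petrov 15/62 × $7,840 = 1,896.77; Ibarra 20/62 × $7,840 = 2,529.03.
At nearest $1: Chaudhri $1,265; Marchetti $2,150; Petrov $1,897; Ibarra $2,529. Sum = $7,841.
Difference $7,840 − $7,841 = −$1 applied to Petrov: Petrov becomes $1,896.

Chaudhri: $1,265 · Marchetti: $2,150 · Petrov: $1,896 · Ibarra: $2,529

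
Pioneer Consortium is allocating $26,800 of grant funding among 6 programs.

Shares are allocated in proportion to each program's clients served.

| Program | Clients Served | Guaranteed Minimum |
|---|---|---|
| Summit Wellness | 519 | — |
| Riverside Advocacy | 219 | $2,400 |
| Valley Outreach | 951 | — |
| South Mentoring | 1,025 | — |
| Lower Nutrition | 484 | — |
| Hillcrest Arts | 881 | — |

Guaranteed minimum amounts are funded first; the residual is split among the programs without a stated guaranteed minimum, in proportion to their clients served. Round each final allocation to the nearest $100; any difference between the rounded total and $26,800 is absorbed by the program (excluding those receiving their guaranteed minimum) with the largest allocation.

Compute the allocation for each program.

Guaranteed amounts: Riverside Advocacy $2,400. Balance $24,400.
Balance split over remaining clients served 3,860: Summit Wellness 3,280.73 → $3,300; Valley Outreach 6,011.50 → $6,000; South Mentoring 6,479.27 → $6,500; Lower Nutrition 3,059.48 → $3,100; Hillcrest Arts 5,569.02 → $5,600.
Rounding difference −$100 applied to South Mentoring → $6,400.

Summit Wellness: $3,300 · Riverside Advocacy: $2,400 · Valley Outreach: $6,000 · South Mentoring: $6,400 · Lower Nutrition: $3,100 · Hillcrest Arts: $5,600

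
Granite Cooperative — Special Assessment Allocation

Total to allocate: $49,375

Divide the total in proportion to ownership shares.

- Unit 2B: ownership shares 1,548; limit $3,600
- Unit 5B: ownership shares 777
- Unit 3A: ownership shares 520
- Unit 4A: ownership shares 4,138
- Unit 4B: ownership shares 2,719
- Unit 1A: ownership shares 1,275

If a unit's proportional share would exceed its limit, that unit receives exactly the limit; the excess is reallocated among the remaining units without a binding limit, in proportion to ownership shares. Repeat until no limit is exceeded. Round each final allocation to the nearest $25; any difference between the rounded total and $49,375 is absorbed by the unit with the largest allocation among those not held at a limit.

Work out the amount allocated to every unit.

Unit 2B: $3,600 | Unit 5B: $3,775 | Unit 3A: $2,525 | Unit 4A: $20,075 | Unit 4B: $13,200 | Unit 1A: $6,200

Ownership shares total: 10,977.
Pro-rata shares before constraints: Unit 2B 6,962.97; Unit 5B 3,494.98; Unit 3A 2,338.98; Unit 4A 18,612.90; Unit 4B 12,230.17; Unit 1A 5,735.00.
Cap binds for Unit 2B ($3,600); residual $45,775 reallocated over remaining ownership shares 9,429.
Redistributed shares: Unit 5B 3,772.10 → $3,775; Unit 3A 2,524.45 → $2,525; Unit 4A 20,088.76 → $20,100; Unit 4B 13,199.94 → $13,200; Unit 1A 6,189.75 → $6,200.
Rounding difference −$25 applied to Unit 4A → $20,075.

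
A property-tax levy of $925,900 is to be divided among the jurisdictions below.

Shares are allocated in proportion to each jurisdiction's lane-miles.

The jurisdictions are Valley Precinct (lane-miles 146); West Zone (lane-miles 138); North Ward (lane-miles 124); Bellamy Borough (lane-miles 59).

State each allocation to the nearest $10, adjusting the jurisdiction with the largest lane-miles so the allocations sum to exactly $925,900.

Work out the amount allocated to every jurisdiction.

Combined lane-miles = 467.
Pro-rata amounts: Valley Precinct 146/467 × $925,900 = 289,467.67; West Zone 138/467 × $925,900 = 273,606.42; North Ward 124/467 × $925,900 = 245,849.25; Bellamy Borough 59/467 × $925,900 = 116,976.66.
After rounding ($10): Valley Precinct $289,470; West Zone $273,610; North Ward $245,850; Bellamy Borough $116,980. Sum = $925,910.
Difference $925,900 − $925,910 = −$10 applied to largest lane-miles (Valley Precinct): Valley Precinct becomes $289,460.

Valley Precinct: $289,460 · West Zone: $273,610 · North Ward: $245,850 · Bellamy Borough: $116,980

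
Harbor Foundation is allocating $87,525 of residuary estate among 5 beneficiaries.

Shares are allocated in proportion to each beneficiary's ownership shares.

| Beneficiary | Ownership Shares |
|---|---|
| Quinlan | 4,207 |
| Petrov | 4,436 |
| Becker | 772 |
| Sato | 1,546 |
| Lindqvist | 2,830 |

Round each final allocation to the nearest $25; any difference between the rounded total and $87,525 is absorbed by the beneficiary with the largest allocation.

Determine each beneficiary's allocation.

Total ownership shares = 13,791.
Pro-rata amounts: Quinlan 4,207/13,791 × $87,525 = 26,699.85; Petrov 4,436/13,791 × $87,525 = 28,153.21; Becker 772/13,791 × $87,525 = 4,899.52; Sato 1,546/13,791 × $87,525 = 9,811.74; Lindqvist 2,830/13,791 × $87,525 = 17,960.68.
After rounding ($25): Quinlan $26,700; Petrov $28,150; Becker $4,900; Sato $9,800; Lindqvist $17,950. Sum = $87,500.
Difference $87,525 − $87,500 = +$25 applied to largest allocation (Petrov): Petrov becomes $28,175.

Quinlan: $26,700; Petrov: $28,175; Becker: $4,900; Sato: $9,800; Lindqvist: $17,950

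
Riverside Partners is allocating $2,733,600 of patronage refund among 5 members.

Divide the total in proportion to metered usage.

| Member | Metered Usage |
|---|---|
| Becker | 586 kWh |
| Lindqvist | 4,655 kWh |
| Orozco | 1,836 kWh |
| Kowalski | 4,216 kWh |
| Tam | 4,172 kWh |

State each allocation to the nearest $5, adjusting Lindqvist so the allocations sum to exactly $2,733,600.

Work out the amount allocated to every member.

Total metered usage = 15,465.
Pro-rata amounts: Becker 586/15,465 × $2,733,600 = 103,581.61; Lindqvist 4,655/15,465 × $2,733,600 = 822,819.79; Orozco 1,836/15,465 × $2,733,600 = 324,532.14; Kowalski 4,216/15,465 × $2,733,600 = 745,221.96; Tam 4,172/15,465 × $2,733,600 = 737,444.50.
At nearest $5: Becker $103,580; Lindqvist $822,820; Orozco $324,530; Kowalski $745,220; Tam $737,445. Sum = $2,733,595.
Difference $2,733,600 − $2,733,595 = +$5 applied to Lindqvist: Lindqvist becomes $822,825.

Becker: $103,580 | Lindqvist: $822,825 | Orozco: $324,530 | Kowalski: $745,220 | Tam: $737,445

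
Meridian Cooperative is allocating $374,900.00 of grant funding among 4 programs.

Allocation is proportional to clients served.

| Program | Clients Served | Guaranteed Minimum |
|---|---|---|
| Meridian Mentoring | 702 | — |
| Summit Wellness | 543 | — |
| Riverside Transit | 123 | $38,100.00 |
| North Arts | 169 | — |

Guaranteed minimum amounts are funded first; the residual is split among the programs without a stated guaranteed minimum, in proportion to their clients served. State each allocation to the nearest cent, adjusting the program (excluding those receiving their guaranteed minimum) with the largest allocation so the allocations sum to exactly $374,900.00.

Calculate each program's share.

Minimums first: Riverside Transit $38,100.00. Balance $336,800.00.
Balance split over remaining clients served 1,414: Meridian Mentoring 167,209.0523 → $167,209.05; Summit Wellness 129,336.9165 → $129,336.92; North Arts 40,254.0311 → $40,254.03.

Meridian Mentoring: $167,209.05 | Summit Wellness: $129,336.92 | Riverside Transit: $38,100.00 | North Arts: $40,254.03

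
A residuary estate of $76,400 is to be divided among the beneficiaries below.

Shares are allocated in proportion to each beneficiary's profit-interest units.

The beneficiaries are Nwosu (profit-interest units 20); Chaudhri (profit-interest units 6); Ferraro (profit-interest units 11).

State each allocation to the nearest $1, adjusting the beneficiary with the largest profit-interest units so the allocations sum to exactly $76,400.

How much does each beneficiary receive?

Nwosu: $41,297 | Chaudhri: $12,389 | Ferraro: $22,714

Sum of profit-interest units: 20 + 6 + 11 = 37.
Pro-rata amounts: Nwosu 41,297.30; Chaudhri 12,389.19; Ferraro 22,713.51.
At nearest $1: Nwosu $41,297; Chaudhri $12,389; Ferraro $22,714. Sum = $76,400.
No rounding difference to absorb.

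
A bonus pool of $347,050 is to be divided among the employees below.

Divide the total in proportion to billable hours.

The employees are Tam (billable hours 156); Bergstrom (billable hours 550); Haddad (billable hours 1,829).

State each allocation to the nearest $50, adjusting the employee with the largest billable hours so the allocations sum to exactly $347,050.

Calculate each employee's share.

Billable hours total: 156 + 550 + 1,829 = 2,535.
Raw shares: Tam 21,356.92; Bergstrom 75,296.84; Haddad 250,396.23.
After rounding ($50): Tam $21,350; Bergstrom $75,300; Haddad $250,400. Sum = $347,050.
No rounding difference to absorb.

Tam: $21,350 · Bergstrom: $75,300 · Haddad: $250,400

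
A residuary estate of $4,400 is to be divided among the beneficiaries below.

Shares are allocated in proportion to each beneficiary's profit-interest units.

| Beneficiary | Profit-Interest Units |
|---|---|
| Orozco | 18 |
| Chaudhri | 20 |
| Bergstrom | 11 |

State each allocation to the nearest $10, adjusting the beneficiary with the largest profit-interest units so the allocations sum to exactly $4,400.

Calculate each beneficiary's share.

Orozco: $1,620 | Chaudhri: $1,790 | Bergstrom: $990

Sum of profit-interest units: 49.
Pro-rata amounts: Orozco 18/49 × $4,400 = 1,616.33; Chaudhri 20/49 × $4,400 = 1,795.92; Bergstrom 11/49 × $4,400 = 987.76.
After rounding ($10): Orozco $1,620; Chaudhri $1,800; Bergstrom $990. Sum = $4,410.
Difference $4,400 − $4,410 = −$10 applied to largest profit-interest units (Chaudhri): Chaudhri becomes $1,790.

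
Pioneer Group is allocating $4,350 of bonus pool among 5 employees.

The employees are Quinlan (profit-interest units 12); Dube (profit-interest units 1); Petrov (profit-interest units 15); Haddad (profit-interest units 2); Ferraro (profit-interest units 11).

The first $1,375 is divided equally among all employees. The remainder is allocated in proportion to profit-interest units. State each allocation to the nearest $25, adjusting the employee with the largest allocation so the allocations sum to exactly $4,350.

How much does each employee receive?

Quinlan: $1,150 · Dube: $350 · Petrov: $1,350 · Haddad: $425 · Ferraro: $1,075

Equal tier: $1,375 ÷ 5 = $275 apiece.
Remainder $2,975 by profit-interest units (total 41): Quinlan 870.73 → $875; Dube 72.56 → $75; Petrov 1,088.41 → $1,100; Haddad 145.12 → $150; Ferraro 798.17 → $800.
Rounding difference −$25 on remainder applied to Petrov.
Totals: Quinlan $275 + $875 = $1,150; Dube $275 + $75 = $350; Petrov $275 + $1,075 = $1,350; Haddad $275 + $150 = $425; Ferraro $275 + $800 = $1,075.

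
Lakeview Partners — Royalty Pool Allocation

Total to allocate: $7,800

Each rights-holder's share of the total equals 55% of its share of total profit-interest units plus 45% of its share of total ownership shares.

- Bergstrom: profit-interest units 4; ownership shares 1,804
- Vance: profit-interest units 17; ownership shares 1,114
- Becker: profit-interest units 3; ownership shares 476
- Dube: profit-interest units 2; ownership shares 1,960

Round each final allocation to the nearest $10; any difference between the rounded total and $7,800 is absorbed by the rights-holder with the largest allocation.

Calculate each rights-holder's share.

Bergstrom: $1,840 | Vance: $3,540 | Becker: $810 | Dube: $1,610

Profit-interest units total 26; ownership shares total 5,354.
Composite weights (55% profit-interest units + 45% ownership shares): Bergstrom 0.2362; Vance 0.4532; Becker 0.1035; Dube 0.2070.
Pro-rata amounts: Bergstrom 1,842.67; Vance 3,535.32; Becker 807.06; Dube 1,614.95.
After rounding ($10): Bergstrom $1,840; Vance $3,540; Becker $810; Dube $1,610. Sum = $7,800.
No rounding difference to absorb.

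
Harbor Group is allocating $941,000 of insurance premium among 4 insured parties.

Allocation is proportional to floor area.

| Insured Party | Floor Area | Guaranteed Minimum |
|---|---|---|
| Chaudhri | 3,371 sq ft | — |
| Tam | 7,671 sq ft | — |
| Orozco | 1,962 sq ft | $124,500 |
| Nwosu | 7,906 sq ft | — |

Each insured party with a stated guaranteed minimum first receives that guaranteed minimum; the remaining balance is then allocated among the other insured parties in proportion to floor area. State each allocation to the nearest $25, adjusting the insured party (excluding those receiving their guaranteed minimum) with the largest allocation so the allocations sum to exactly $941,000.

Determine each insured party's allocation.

Chaudhri: $145,250 | Tam: $330,550 | Orozco: $124,500 | Nwosu: $340,700

Fund the minimums — Orozco $124,500. Remaining pool $816,500.
Remaining pool split over remaining floor area 18,948: Chaudhri 145,261.85 → $145,250; Tam 330,555.81 → $330,550; Nwosu 340,682.34 → $340,675.
Rounding difference +$25 applied to Nwosu → $340,700.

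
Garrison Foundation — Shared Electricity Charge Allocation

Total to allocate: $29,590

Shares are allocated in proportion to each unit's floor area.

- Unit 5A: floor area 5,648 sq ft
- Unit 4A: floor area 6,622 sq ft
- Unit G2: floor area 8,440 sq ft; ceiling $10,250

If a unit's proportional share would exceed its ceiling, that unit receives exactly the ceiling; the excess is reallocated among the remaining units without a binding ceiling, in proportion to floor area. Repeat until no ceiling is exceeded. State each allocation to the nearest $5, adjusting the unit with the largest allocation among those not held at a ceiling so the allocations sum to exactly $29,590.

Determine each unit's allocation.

Unit 5A: $8,900 | Unit 4A: $10,440 | Unit G2: $10,250

Floor area total: 20,710.
Unconstrained shares: Unit 5A 8,069.74; Unit 4A 9,461.37; Unit G2 12,058.89.
Held at cap: Unit G2 ($10,250); balance $19,340 reallocated over remaining floor area 12,270.
Redistributed shares: Unit 5A 8,902.39 → $8,900; Unit 4A 10,437.61 → $10,440.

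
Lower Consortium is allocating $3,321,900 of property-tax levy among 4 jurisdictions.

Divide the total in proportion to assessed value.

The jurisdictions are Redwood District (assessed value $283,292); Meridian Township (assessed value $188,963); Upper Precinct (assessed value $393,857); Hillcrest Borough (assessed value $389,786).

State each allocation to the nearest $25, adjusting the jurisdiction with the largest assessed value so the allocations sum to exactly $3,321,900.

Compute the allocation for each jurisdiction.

Sum of assessed value: 283,292 + 188,963 + 393,857 + 389,786 = 1,255,898.
Raw shares: Redwood District 749,318.57; Meridian Township 499,814.63; Upper Precinct 1,041,767.38; Hillcrest Borough 1,030,999.42.
Rounded to nearest $25: Redwood District $749,325; Meridian Township $499,825; Upper Precinct $1,041,775; Hillcrest Borough $1,031,000. Sum = $3,321,925.
Difference $3,321,900 − $3,321,925 = −$25 applied to largest assessed value (Upper Precinct): Upper Precinct becomes $1,041,750.

Redwood District: $749,325 | Meridian Township: $499,825 | Upper Precinct: $1,041,750 | Hillcrest Borough: $1,031,000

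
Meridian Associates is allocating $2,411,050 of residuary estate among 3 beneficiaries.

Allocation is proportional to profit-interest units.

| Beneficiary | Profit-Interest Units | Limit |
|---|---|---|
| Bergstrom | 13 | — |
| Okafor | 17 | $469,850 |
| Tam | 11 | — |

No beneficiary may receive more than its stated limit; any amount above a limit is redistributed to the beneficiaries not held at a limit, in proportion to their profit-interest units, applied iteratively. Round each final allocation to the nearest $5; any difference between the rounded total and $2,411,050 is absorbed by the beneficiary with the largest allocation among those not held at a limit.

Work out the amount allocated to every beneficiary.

Bergstrom: $1,051,485 | Okafor: $469,850 | Tam: $889,715

Combined profit-interest units = 41.
Unconstrained shares: Bergstrom 764,479.27; Okafor 999,703.66; Tam 646,867.07.
Capped: Okafor ($469,850); residual $1,941,200 reallocated over remaining profit-interest units 24.
Shares after redistribution: Bergstrom 1,051,483.33 → $1,051,485; Tam 889,716.67 → $889,715.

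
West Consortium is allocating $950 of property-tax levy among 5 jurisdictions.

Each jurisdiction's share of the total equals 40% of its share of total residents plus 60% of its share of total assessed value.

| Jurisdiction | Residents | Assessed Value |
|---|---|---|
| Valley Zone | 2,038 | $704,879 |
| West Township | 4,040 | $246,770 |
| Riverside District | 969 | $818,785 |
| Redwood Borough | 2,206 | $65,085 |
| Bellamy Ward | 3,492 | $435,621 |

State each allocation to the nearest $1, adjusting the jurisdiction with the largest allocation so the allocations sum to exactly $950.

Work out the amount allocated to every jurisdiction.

Valley Zone: $239 · West Township: $182 · Riverside District: $234 · Redwood Borough: $82 · Bellamy Ward: $213

Totals — residents 12,745, assessed value 2,271,140.
Composite weights (40% residents + 60% assessed value): Valley Zone 0.2502; West Township 0.1920; Riverside District 0.2467; Redwood Borough 0.0864; Bellamy Ward 0.2247.
Raw shares: Valley Zone 237.67; West Township 182.39; Riverside District 234.39; Redwood Borough 82.11; Bellamy Ward 213.45.
Rounded to nearest $1: Valley Zone $238; West Township $182; Riverside District $234; Redwood Borough $82; Bellamy Ward $213. Sum = $949.
Difference $950 − $949 = +$1 applied to largest allocation (Valley Zone): Valley Zone becomes $239.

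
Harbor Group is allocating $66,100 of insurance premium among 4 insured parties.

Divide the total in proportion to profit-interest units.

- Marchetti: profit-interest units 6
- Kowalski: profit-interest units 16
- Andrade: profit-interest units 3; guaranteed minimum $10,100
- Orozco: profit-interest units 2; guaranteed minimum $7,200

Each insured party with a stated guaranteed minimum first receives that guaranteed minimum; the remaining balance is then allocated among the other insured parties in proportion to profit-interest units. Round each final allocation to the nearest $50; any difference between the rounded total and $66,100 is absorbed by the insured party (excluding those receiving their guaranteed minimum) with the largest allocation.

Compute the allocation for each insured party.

Fund the minimums — Andrade $10,100; Orozco $7,200. Remaining pool $48,800.
Remaining pool split over remaining profit-interest units 22: Marchetti 13,309.09 → $13,300; Kowalski 35,490.91 → $35,500.

Marchetti: $13,300 | Kowalski: $35,500 | Andrade: $10,100 | Orozco: $7,200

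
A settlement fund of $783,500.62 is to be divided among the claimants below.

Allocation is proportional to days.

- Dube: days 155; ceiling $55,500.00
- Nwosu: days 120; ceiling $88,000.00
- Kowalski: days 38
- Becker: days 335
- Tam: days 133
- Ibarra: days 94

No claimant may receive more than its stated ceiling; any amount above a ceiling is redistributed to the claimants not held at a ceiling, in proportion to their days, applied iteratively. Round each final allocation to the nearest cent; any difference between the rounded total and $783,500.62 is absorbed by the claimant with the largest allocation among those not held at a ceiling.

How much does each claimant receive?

Sum of days: 875.
Unconstrained shares: Dube 138,791.5384; Nwosu 107,451.5136; Kowalski 34,026.3126; Becker 299,968.8088; Tam 119,092.0942; Ibarra 84,170.3523.
Cap binds for Dube ($55,500.00), Nwosu ($88,000.00); remaining pool $640,000.62 reallocated over remaining days 600.
Shares after redistribution: Kowalski 40,533.3726 → $40,533.37; Becker 357,333.6795 → $357,333.68; Tam 141,866.8041 → $141,866.80; Ibarra 100,266.7638 → $100,266.76.
Rounding difference +$0.01 applied to Becker → $357,333.69.

Dube: $55,500.00; Nwosu: $88,000.00; Kowalski: $40,533.37; Becker: $357,333.69; Tam: $141,866.80; Ibarra: $100,266.76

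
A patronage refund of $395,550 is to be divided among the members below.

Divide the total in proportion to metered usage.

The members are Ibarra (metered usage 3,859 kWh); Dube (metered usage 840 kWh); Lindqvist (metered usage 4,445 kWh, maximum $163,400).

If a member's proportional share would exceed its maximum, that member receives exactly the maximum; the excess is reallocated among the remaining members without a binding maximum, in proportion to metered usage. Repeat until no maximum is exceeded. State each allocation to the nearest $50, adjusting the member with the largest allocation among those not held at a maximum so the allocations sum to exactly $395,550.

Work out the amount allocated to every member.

Total metered usage = 9,144.
Unconstrained shares: Ibarra 166,932.14; Dube 36,336.61; Lindqvist 192,281.25.
Capped: Lindqvist ($163,400); balance $232,150 reallocated over remaining metered usage 4,699.
Shares after redistribution: Ibarra 190,650.53 → $190,650; Dube 41,499.47 → $41,500.

Ibarra: $190,650; Dube: $41,500; Lindqvist: $163,400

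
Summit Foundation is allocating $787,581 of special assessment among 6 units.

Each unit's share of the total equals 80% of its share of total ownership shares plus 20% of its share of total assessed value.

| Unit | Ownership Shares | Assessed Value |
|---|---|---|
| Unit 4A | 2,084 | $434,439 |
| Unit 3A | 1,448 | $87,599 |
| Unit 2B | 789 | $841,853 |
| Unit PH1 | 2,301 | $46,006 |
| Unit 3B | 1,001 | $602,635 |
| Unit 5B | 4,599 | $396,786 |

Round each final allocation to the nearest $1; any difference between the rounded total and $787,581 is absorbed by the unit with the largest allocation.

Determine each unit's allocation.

Unit 4A: $135,836 · Unit 3A: $80,374 · Unit 2B: $95,713 · Unit PH1: $121,628 · Unit 3B: $91,002 · Unit 5B: $263,028

Totals — ownership shares 12,222, assessed value 2,409,318.
Combined weights (80% ownership shares + 20% assessed value): Unit 4A 0.1725; Unit 3A 0.1021; Unit 2B 0.1215; Unit PH1 0.1544; Unit 3B 0.1155; Unit 5B 0.3340.
Unrounded shares: Unit 4A 135,836.45; Unit 3A 80,373.89; Unit 2B 95,712.88; Unit PH1 121,628.22; Unit 3B 91,002.27; Unit 5B 263,027.28.
Rounded to nearest $1: Unit 4A $135,836; Unit 3A $80,374; Unit 2B $95,713; Unit PH1 $121,628; Unit 3B $91,002; Unit 5B $263,027. Sum = $787,580.
Difference $787,581 − $787,580 = +$1 applied to largest allocation (Unit 5B): Unit 5B becomes $263,028.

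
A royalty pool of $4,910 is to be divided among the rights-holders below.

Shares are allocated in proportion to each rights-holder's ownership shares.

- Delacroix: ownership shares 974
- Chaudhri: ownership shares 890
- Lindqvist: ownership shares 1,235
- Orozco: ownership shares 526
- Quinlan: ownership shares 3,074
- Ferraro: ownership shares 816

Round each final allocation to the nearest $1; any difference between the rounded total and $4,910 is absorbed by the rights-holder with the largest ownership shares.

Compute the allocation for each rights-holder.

Sum of ownership shares: 7,515.
Raw shares: Delacroix 974/7,515 × $4,910 = 636.37; Chaudhri 890/7,515 × $4,910 = 581.49; Lindqvist 1,235/7,515 × $4,910 = 806.90; Orozco 526/7,515 × $4,910 = 343.67; Quinlan 3,074/7,515 × $4,910 = 2,008.43; Ferraro 816/7,515 × $4,910 = 533.14.
Rounded to nearest $1: Delacroix $636; Chaudhri $581; Lindqvist $807; Orozco $344; Quinlan $2,008; Ferraro $533. Sum = $4,909.
Difference $4,910 − $4,909 = +$1 applied to largest ownership shares (Quinlan): Quinlan becomes $2,009.

Delacroix: $636 · Chaudhri: $581 · Lindqvist: $807 · Orozco: $344 · Quinlan: $2,009 · Ferraro: $533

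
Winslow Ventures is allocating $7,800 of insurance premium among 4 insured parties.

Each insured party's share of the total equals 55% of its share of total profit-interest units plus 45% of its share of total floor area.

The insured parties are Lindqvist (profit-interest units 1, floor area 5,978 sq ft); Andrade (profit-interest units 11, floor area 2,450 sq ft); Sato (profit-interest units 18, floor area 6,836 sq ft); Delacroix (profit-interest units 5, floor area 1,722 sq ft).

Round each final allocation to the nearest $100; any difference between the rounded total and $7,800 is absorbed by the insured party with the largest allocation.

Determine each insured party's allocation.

Lindqvist: $1,400 | Andrade: $1,900 | Sato: $3,500 | Delacroix: $1,000

Profit-interest units total 35; floor area total 16,986.
Blended shares (55% profit-interest units + 45% floor area): Lindqvist 0.1741; Andrade 0.2378; Sato 0.4640; Delacroix 0.1242.
Proportional shares: Lindqvist 1,357.87; Andrade 1,854.56; Sato 3,618.88; Delacroix 968.69.
After rounding ($100): Lindqvist $1,400; Andrade $1,900; Sato $3,600; Delacroix $1,000. Sum = $7,900.
Difference $7,800 − $7,900 = −$100 applied to largest allocation (Sato): Sato becomes $3,500.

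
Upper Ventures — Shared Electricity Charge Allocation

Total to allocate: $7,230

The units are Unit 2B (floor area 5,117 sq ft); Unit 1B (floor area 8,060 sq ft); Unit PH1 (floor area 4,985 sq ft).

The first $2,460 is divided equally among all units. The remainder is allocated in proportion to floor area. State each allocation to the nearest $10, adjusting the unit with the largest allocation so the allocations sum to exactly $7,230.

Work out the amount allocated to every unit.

Unit 2B: $2,160; Unit 1B: $2,940; Unit PH1: $2,130

$2,460 shared equally gives $820 per unit.
Remainder $4,770 by floor area (total 18,162): Unit 2B 1,343.91 → $1,340; Unit 1B 2,116.85 → $2,120; Unit PH1 1,309.24 → $1,310.
Totals: Unit 2B $820 + $1,340 = $2,160; Unit 1B $820 + $2,120 = $2,940; Unit PH1 $820 + $1,310 = $2,130.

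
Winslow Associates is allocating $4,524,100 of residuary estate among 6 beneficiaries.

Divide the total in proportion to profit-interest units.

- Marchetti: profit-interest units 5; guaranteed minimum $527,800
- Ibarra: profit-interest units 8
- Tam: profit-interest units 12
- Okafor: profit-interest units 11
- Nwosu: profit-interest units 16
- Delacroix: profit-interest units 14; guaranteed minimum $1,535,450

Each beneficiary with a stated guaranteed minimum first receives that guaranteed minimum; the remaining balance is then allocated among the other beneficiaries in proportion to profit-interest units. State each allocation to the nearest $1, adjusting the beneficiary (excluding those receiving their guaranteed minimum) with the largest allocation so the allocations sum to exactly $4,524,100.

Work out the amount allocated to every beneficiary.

Marchetti: $527,800; Ibarra: $418,868; Tam: $628,302; Okafor: $575,944; Nwosu: $837,736; Delacroix: $1,535,450

Guaranteed amounts: Marchetti $527,800; Delacroix $1,535,450. Remaining pool $2,460,850.
Remaining pool split over remaining profit-interest units 47: Ibarra 418,868.09 → $418,868; Tam 628,302.13 → $628,302; Okafor 575,943.62 → $575,944; Nwosu 837,736.17 → $837,736.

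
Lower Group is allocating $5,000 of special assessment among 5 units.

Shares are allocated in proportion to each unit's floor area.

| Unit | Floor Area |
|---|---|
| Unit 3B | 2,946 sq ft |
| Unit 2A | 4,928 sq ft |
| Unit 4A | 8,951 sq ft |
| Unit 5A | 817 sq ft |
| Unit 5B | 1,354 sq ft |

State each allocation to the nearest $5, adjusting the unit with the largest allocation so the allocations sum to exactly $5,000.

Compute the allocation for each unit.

Floor area total: 18,996.
Pro-rata amounts: Unit 3B 2,946/18,996 × $5,000 = 775.43; Unit 2A 4,928/18,996 × $5,000 = 1,297.12; Unit 4A 8,951/18,996 × $5,000 = 2,356.02; Unit 5A 817/18,996 × $5,000 = 215.05; Unit 5B 1,354/18,996 × $5,000 = 356.39.
Rounded to nearest $5: Unit 3B $775; Unit 2A $1,295; Unit 4A $2,355; Unit 5A $215; Unit 5B $355. Sum = $4,995.
Difference $5,000 − $4,995 = +$5 applied to largest allocation (Unit 4A): Unit 4A becomes $2,360.

Unit 3B: $775 | Unit 2A: $1,295 | Unit 4A: $2,360 | Unit 5A: $215 | Unit 5B: $355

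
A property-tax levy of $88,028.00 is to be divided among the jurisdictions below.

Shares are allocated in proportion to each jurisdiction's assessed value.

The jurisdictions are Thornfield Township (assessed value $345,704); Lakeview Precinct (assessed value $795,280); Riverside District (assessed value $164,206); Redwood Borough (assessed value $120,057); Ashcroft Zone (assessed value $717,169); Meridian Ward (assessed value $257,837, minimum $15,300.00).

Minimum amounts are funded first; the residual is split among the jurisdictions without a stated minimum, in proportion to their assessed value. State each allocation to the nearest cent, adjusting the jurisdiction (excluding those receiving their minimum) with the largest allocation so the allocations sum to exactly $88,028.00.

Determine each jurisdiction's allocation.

Thornfield Township: $11,735.52 | Lakeview Precinct: $26,997.14 | Riverside District: $5,574.26 | Redwood Borough: $4,075.54 | Ashcroft Zone: $24,345.54 | Meridian Ward: $15,300.00

Fund the minimums — Meridian Ward $15,300.00. Residual $72,728.00.
Residual split over remaining assessed value 2,142,416: Thornfield Township 11,735.5175 → $11,735.52; Lakeview Precinct 26,997.1489 → $26,997.15; Riverside District 5,574.2554 → $5,574.26; Redwood Borough 4,075.5416 → $4,075.54; Ashcroft Zone 24,345.5365 → $24,345.54.
Rounding difference −$0.01 applied to Lakeview Precinct → $26,997.14.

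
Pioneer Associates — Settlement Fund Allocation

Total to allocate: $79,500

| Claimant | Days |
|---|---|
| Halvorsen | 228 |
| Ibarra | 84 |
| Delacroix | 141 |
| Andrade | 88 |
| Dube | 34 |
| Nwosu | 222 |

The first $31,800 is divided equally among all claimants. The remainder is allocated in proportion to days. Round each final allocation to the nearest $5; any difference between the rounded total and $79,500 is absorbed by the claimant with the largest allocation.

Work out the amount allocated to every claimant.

$31,800 shared equally gives $5,300 per claimant.
Remainder $47,700 by days (total 797): Halvorsen 13,645.67 → $13,645; Ibarra 5,027.35 → $5,025; Delacroix 8,438.77 → $8,440; Andrade 5,266.75 → $5,265; Dube 2,034.88 → $2,035; Nwosu 13,286.57 → $13,285.
Rounding difference +$5 on remainder applied to Halvorsen.
Totals: Halvorsen $5,300 + $13,650 = $18,950; Ibarra $5,300 + $5,025 = $10,325; Delacroix $5,300 + $8,440 = $13,740; Andrade $5,300 + $5,265 = $10,565; Dube $5,300 + $2,035 = $7,335; Nwosu $5,300 + $13,285 = $18,585.

Halvorsen: $18,950 · Ibarra: $10,325 · Delacroix: $13,740 · Andrade: $10,565 · Dube: $7,335 · Nwosu: $18,585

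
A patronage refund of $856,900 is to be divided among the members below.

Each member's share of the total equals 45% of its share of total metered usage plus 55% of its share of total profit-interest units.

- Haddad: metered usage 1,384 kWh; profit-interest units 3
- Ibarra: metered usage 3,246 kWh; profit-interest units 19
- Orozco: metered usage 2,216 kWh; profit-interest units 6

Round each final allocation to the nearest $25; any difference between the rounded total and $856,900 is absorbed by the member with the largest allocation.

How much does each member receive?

Totals — metered usage 6,846, profit-interest units 28.
Blended shares (45% metered usage + 55% profit-interest units): Haddad 0.1499; Ibarra 0.5866; Orozco 0.2635.
Proportional shares: Haddad 128,450.51; Ibarra 502,640.19; Orozco 225,809.30.
At nearest $25: Haddad $128,450; Ibarra $502,650; Orozco $225,800. Sum = $856,900.
Rounded total matches; no reconciliation needed.

Haddad: $128,450 · Ibarra: $502,650 · Orozco: $225,800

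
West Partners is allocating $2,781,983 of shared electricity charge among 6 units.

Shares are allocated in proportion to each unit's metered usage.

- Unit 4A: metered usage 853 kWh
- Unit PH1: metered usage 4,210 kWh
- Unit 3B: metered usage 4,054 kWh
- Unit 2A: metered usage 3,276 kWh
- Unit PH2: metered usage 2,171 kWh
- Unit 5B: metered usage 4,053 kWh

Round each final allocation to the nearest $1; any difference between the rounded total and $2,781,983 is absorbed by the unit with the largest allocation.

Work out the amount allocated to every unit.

Unit 4A: $127,466 | Unit PH1: $629,109 | Unit 3B: $605,799 | Unit 2A: $489,541 | Unit PH2: $324,418 | Unit 5B: $605,650

Combined metered usage = 18,617.
Unrounded shares: Unit 4A 853/18,617 × $2,781,983 = 127,465.84; Unit PH1 4,210/18,617 × $2,781,983 = 629,110.41; Unit 3B 4,054/18,617 × $2,781,983 = 605,798.95; Unit 2A 3,276/18,617 × $2,781,983 = 489,540.54; Unit PH2 2,171/18,617 × $2,781,983 = 324,417.74; Unit 5B 4,053/18,617 × $2,781,983 = 605,649.52.
Rounded to nearest $1: Unit 4A $127,466; Unit PH1 $629,110; Unit 3B $605,799; Unit 2A $489,541; Unit PH2 $324,418; Unit 5B $605,650. Sum = $2,781,984.
Difference $2,781,983 − $2,781,984 = −$1 applied to largest allocation (Unit PH1): Unit PH1 becomes $629,109.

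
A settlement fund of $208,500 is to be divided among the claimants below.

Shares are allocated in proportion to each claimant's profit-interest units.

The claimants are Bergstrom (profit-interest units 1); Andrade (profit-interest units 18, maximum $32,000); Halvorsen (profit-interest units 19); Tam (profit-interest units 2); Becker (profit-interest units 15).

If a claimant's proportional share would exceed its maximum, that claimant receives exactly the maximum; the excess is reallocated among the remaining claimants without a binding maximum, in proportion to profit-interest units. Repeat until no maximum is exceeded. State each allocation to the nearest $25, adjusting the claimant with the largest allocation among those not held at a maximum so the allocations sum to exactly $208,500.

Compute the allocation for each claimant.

Profit-interest units total: 55.
Proportional shares (ignoring caps): Bergstrom 3,790.91; Andrade 68,236.36; Halvorsen 72,027.27; Tam 7,581.82; Becker 56,863.64.
Cap binds for Andrade ($32,000); balance $176,500 reallocated over remaining profit-interest units 37.
Shares after redistribution: Bergstrom 4,770.27 → $4,775; Halvorsen 90,635.14 → $90,625; Tam 9,540.54 → $9,550; Becker 71,554.05 → $71,550.

Bergstrom: $4,775 · Andrade: $32,000 · Halvorsen: $90,625 · Tam: $9,550 · Becker: $71,550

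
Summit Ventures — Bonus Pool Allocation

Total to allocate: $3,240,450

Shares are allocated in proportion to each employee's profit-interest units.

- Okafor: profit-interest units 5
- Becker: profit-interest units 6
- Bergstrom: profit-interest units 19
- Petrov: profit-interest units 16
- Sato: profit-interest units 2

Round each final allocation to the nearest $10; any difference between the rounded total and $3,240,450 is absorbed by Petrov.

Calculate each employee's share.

Profit-interest units total: 48.
Raw shares: Okafor 5/48 × $3,240,450 = 337,546.88; Becker 6/48 × $3,240,450 = 405,056.25; Bergstrom 19/48 × $3,240,450 = 1,282,678.12; Petrov 16/48 × $3,240,450 = 1,080,150.00; Sato 2/48 × $3,240,450 = 135,018.75.
After rounding ($10): Okafor $337,550; Becker $405,060; Bergstrom $1,282,680; Petrov $1,080,150; Sato $135,020. Sum = $3,240,460.
Difference $3,240,450 − $3,240,460 = −$10 applied to Petrov: Petrov becomes $1,080,140.

Okafor: $337,550 · Becker: $405,060 · Bergstrom: $1,282,680 · Petrov: $1,080,140 · Sato: $135,020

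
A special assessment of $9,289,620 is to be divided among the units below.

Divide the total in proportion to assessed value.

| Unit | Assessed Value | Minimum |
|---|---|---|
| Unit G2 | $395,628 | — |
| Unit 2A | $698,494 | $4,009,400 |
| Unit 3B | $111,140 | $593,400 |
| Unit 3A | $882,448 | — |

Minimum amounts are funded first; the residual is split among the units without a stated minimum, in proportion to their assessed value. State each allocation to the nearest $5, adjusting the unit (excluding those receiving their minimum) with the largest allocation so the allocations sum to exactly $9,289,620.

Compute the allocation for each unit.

Unit G2: $1,450,805 · Unit 2A: $4,009,400 · Unit 3B: $593,400 · Unit 3A: $3,236,015

Guaranteed amounts: Unit 2A $4,009,400; Unit 3B $593,400. Remaining pool $4,686,820.
Remaining pool split over remaining assessed value 1,278,076: Unit G2 1,450,803.57 → $1,450,805; Unit 3A 3,236,016.43 → $3,236,015.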